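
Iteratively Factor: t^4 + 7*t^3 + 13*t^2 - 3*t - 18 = (t + 3)*(t^3 + 4*t^2 + t - 6) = (t - 1)*(t + 3)*(t^2 + 5*t + 6) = (t - 1)*(t + 3)^2*(t + 2)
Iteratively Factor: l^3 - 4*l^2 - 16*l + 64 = (l - 4)*(l^2 - 16) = (l - 4)^2*(l + 4)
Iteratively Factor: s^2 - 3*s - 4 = (s - 4)*(s + 1)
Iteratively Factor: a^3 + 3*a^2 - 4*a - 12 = (a + 2)*(a^2 + a - 6) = (a + 2)*(a + 3)*(a - 2)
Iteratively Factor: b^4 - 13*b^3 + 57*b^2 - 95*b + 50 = (b - 2)*(b^3 - 11*b^2 + 35*b - 25) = (b - 2)*(b - 1)*(b^2 - 10*b + 25) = (b - 5)*(b - 2)*(b - 1)*(b - 5)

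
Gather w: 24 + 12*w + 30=12*w + 54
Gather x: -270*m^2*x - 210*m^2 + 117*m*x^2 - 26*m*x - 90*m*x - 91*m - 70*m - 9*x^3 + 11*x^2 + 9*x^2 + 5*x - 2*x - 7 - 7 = -210*m^2 - 161*m - 9*x^3 + x^2*(117*m + 20) + x*(-270*m^2 - 116*m + 3) - 14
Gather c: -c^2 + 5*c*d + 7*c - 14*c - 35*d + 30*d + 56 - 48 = -c^2 + c*(5*d - 7) - 5*d + 8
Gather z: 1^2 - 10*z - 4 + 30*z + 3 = 20*z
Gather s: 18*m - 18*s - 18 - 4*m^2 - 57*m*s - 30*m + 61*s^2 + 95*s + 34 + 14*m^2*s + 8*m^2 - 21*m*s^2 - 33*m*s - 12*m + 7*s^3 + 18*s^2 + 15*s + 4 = 4*m^2 - 24*m + 7*s^3 + s^2*(79 - 21*m) + s*(14*m^2 - 90*m + 92) + 20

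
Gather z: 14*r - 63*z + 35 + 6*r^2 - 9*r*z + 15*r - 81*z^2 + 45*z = 6*r^2 + 29*r - 81*z^2 + z*(-9*r - 18) + 35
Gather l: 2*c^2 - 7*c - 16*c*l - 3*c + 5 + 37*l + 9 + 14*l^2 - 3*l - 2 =2*c^2 - 10*c + 14*l^2 + l*(34 - 16*c) + 12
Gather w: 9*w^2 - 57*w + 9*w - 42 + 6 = 9*w^2 - 48*w - 36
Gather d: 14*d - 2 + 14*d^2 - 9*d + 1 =14*d^2 + 5*d - 1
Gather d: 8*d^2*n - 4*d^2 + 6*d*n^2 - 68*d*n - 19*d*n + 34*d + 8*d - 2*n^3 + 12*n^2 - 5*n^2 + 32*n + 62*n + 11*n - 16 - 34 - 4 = d^2*(8*n - 4) + d*(6*n^2 - 87*n + 42) - 2*n^3 + 7*n^2 + 105*n - 54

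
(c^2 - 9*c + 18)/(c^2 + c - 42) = (c - 3)/(c + 7)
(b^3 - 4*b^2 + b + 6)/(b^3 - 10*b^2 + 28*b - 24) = (b^2 - 2*b - 3)/(b^2 - 8*b + 12)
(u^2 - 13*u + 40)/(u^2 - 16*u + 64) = (u - 5)/(u - 8)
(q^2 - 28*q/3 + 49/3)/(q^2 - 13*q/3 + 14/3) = (q - 7)/(q - 2)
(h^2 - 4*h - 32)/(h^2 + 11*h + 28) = (h - 8)/(h + 7)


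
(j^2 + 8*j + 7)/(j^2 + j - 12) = (j^2 + 8*j + 7)/(j^2 + j - 12)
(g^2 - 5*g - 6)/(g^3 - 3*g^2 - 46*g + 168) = (g + 1)/(g^2 + 3*g - 28)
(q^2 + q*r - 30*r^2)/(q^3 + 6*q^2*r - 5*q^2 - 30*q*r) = (q - 5*r)/(q*(q - 5))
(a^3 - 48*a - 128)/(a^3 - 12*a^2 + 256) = (a + 4)/(a - 8)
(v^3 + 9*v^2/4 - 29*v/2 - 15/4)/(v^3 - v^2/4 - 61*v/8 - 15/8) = 2*(v + 5)/(2*v + 5)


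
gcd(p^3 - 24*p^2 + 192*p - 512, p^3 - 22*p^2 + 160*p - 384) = p^2 - 16*p + 64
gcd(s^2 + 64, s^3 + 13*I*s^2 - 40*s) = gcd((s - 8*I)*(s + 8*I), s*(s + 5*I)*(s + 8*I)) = s + 8*I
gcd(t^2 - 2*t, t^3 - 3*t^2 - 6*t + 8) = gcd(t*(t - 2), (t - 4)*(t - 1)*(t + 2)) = 1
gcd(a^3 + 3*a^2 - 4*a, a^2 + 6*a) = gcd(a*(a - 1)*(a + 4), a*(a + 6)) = a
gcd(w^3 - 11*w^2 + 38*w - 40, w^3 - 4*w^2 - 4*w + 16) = w^2 - 6*w + 8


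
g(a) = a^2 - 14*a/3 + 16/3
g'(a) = 2*a - 14/3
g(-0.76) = 9.46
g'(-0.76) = -6.19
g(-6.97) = 86.44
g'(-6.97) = -18.61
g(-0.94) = 10.60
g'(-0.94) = -6.55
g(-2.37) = 22.01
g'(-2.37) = -9.41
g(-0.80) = 9.71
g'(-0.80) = -6.27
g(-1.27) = 12.87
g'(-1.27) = -7.21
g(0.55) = 3.07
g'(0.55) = -3.57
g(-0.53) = 8.09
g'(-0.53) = -5.73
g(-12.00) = 205.33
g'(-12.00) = -28.67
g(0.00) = 5.33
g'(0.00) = -4.67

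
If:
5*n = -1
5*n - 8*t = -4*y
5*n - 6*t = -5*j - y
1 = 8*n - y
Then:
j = -99/100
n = -1/5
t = -57/40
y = -13/5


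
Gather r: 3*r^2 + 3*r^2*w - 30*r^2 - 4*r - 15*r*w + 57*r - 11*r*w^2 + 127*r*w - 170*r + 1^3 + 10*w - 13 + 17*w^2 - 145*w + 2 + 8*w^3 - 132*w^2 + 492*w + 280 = r^2*(3*w - 27) + r*(-11*w^2 + 112*w - 117) + 8*w^3 - 115*w^2 + 357*w + 270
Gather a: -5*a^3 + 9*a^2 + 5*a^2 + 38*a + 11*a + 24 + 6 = -5*a^3 + 14*a^2 + 49*a + 30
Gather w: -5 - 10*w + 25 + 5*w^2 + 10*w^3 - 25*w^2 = 10*w^3 - 20*w^2 - 10*w + 20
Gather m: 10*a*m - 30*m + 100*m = m*(10*a + 70)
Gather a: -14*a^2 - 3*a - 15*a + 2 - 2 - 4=-14*a^2 - 18*a - 4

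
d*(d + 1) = d^2 + d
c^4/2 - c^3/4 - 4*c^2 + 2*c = c*(c/2 + sqrt(2))*(c - 1/2)*(c - 2*sqrt(2))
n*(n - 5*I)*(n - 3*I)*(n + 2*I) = n^4 - 6*I*n^3 + n^2 - 30*I*n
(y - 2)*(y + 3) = y^2 + y - 6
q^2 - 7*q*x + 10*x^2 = (q - 5*x)*(q - 2*x)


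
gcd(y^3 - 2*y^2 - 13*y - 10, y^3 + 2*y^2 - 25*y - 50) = y^2 - 3*y - 10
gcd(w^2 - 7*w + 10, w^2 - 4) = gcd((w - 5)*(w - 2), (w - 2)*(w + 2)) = w - 2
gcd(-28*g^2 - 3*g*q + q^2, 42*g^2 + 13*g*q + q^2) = 1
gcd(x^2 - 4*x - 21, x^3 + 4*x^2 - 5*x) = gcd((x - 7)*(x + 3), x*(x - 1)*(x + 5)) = 1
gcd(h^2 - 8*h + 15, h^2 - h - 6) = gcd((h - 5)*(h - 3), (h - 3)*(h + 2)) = h - 3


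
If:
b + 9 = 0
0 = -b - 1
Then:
No Solution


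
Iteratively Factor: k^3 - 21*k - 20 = (k + 4)*(k^2 - 4*k - 5) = (k + 1)*(k + 4)*(k - 5)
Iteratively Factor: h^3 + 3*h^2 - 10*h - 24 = (h + 4)*(h^2 - h - 6) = (h + 2)*(h + 4)*(h - 3)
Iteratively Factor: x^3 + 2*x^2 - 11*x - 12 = (x + 1)*(x^2 + x - 12) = (x + 1)*(x + 4)*(x - 3)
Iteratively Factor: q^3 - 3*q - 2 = (q + 1)*(q^2 - q - 2) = (q + 1)^2*(q - 2)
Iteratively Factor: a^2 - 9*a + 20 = (a - 5)*(a - 4)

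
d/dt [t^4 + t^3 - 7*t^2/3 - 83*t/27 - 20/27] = 4*t^3 + 3*t^2 - 14*t/3 - 83/27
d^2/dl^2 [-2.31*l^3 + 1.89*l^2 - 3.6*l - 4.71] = 3.78 - 13.86*l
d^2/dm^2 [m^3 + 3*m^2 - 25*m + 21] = 6*m + 6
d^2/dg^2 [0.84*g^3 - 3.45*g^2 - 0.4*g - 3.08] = 5.04*g - 6.9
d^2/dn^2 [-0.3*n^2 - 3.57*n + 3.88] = -0.600000000000000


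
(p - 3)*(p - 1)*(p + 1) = p^3 - 3*p^2 - p + 3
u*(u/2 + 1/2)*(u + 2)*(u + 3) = u^4/2 + 3*u^3 + 11*u^2/2 + 3*u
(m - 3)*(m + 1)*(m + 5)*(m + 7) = m^4 + 10*m^3 + 8*m^2 - 106*m - 105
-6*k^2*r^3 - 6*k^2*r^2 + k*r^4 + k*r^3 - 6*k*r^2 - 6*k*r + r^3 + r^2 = r*(-6*k + r)*(r + 1)*(k*r + 1)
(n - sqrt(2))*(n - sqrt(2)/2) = n^2 - 3*sqrt(2)*n/2 + 1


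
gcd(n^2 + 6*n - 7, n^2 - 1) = n - 1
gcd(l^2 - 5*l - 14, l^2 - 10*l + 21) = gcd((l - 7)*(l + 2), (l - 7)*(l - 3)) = l - 7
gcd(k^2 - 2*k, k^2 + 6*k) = k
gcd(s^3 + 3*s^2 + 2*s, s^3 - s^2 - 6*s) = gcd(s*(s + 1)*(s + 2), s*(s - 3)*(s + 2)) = s^2 + 2*s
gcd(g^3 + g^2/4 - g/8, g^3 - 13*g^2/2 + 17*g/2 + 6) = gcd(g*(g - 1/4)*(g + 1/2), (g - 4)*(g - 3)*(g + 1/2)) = g + 1/2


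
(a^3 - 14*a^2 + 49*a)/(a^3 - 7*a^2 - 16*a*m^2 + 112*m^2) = a*(a - 7)/(a^2 - 16*m^2)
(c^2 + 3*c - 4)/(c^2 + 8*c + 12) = (c^2 + 3*c - 4)/(c^2 + 8*c + 12)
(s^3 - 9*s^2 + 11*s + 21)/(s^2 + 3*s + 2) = (s^2 - 10*s + 21)/(s + 2)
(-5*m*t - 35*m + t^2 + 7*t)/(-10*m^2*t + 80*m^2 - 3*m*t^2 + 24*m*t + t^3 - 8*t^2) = (t + 7)/(2*m*t - 16*m + t^2 - 8*t)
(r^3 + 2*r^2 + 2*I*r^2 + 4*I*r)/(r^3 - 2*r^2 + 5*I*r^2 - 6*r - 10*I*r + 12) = r*(r + 2)/(r^2 + r*(-2 + 3*I) - 6*I)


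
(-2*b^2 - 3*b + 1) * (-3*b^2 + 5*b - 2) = 6*b^4 - b^3 - 14*b^2 + 11*b - 2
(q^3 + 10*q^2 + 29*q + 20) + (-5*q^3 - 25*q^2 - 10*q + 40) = -4*q^3 - 15*q^2 + 19*q + 60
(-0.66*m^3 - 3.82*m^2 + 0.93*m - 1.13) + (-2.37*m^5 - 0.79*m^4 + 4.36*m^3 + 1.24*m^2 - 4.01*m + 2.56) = -2.37*m^5 - 0.79*m^4 + 3.7*m^3 - 2.58*m^2 - 3.08*m + 1.43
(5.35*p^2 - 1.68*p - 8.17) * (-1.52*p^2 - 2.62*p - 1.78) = -8.132*p^4 - 11.4634*p^3 + 7.297*p^2 + 24.3958*p + 14.5426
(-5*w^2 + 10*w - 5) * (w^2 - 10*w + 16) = -5*w^4 + 60*w^3 - 185*w^2 + 210*w - 80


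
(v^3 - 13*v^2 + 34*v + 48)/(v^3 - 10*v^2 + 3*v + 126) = (v^2 - 7*v - 8)/(v^2 - 4*v - 21)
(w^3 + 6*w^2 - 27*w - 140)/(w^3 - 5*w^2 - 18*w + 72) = (w^2 + 2*w - 35)/(w^2 - 9*w + 18)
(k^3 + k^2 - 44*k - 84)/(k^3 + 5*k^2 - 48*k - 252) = (k + 2)/(k + 6)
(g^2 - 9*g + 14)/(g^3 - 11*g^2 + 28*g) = (g - 2)/(g*(g - 4))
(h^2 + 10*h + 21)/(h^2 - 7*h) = (h^2 + 10*h + 21)/(h*(h - 7))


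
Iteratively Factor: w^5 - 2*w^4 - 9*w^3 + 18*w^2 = (w)*(w^4 - 2*w^3 - 9*w^2 + 18*w) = w*(w - 2)*(w^3 - 9*w) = w^2*(w - 2)*(w^2 - 9) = w^2*(w - 2)*(w + 3)*(w - 3)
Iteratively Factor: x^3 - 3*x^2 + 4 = (x - 2)*(x^2 - x - 2) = (x - 2)^2*(x + 1)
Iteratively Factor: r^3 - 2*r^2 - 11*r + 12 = (r - 4)*(r^2 + 2*r - 3) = (r - 4)*(r - 1)*(r + 3)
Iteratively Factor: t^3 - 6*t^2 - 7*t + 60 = (t - 5)*(t^2 - t - 12) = (t - 5)*(t - 4)*(t + 3)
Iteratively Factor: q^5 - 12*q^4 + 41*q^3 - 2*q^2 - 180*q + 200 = (q - 5)*(q^4 - 7*q^3 + 6*q^2 + 28*q - 40) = (q - 5)*(q + 2)*(q^3 - 9*q^2 + 24*q - 20) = (q - 5)*(q - 2)*(q + 2)*(q^2 - 7*q + 10) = (q - 5)*(q - 2)^2*(q + 2)*(q - 5)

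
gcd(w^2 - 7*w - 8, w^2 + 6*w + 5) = w + 1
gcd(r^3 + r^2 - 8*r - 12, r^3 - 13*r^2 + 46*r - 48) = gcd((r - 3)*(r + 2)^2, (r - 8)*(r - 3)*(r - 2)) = r - 3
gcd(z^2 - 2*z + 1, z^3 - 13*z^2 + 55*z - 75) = 1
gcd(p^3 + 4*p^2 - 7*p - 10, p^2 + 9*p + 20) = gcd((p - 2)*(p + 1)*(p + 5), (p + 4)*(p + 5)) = p + 5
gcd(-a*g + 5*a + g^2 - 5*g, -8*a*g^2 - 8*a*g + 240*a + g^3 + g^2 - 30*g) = g - 5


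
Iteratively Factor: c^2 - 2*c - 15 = (c - 5)*(c + 3)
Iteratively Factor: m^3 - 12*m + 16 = (m - 2)*(m^2 + 2*m - 8) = (m - 2)^2*(m + 4)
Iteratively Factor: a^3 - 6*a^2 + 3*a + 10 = (a - 5)*(a^2 - a - 2) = (a - 5)*(a + 1)*(a - 2)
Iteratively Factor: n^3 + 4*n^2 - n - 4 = (n - 1)*(n^2 + 5*n + 4) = (n - 1)*(n + 4)*(n + 1)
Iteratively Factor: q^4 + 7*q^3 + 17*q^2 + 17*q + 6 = (q + 1)*(q^3 + 6*q^2 + 11*q + 6) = (q + 1)^2*(q^2 + 5*q + 6) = (q + 1)^2*(q + 3)*(q + 2)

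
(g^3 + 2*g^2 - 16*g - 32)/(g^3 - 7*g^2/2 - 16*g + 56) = 2*(g + 2)/(2*g - 7)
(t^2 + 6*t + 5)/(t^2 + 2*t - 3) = (t^2 + 6*t + 5)/(t^2 + 2*t - 3)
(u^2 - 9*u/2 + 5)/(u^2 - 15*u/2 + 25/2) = (u - 2)/(u - 5)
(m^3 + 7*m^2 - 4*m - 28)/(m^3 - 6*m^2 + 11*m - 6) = (m^2 + 9*m + 14)/(m^2 - 4*m + 3)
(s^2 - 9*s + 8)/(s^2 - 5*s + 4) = (s - 8)/(s - 4)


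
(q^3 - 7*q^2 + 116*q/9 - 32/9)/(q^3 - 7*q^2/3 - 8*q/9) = (3*q^2 - 13*q + 4)/(q*(3*q + 1))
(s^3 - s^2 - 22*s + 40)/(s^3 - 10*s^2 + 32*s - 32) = (s + 5)/(s - 4)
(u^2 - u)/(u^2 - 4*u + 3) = u/(u - 3)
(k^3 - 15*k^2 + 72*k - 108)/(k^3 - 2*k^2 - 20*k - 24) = (k^2 - 9*k + 18)/(k^2 + 4*k + 4)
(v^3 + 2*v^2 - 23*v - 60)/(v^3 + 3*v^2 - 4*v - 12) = (v^2 - v - 20)/(v^2 - 4)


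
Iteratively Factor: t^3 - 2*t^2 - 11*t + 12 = (t + 3)*(t^2 - 5*t + 4) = (t - 4)*(t + 3)*(t - 1)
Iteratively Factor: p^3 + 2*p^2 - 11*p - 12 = (p - 3)*(p^2 + 5*p + 4) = (p - 3)*(p + 4)*(p + 1)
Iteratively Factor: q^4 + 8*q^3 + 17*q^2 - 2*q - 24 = (q + 4)*(q^3 + 4*q^2 + q - 6) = (q + 2)*(q + 4)*(q^2 + 2*q - 3) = (q - 1)*(q + 2)*(q + 4)*(q + 3)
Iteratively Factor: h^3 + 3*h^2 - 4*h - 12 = (h + 3)*(h^2 - 4) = (h - 2)*(h + 3)*(h + 2)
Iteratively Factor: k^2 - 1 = (k - 1)*(k + 1)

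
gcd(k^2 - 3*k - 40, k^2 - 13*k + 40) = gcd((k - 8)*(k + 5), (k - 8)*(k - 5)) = k - 8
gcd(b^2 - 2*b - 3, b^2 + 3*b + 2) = b + 1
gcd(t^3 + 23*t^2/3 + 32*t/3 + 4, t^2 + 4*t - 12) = t + 6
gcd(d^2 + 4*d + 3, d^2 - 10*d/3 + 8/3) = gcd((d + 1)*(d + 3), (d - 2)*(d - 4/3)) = 1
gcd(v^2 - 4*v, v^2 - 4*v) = v^2 - 4*v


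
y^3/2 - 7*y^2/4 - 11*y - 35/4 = (y/2 + 1/2)*(y - 7)*(y + 5/2)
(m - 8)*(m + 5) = m^2 - 3*m - 40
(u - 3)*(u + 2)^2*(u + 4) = u^4 + 5*u^3 - 4*u^2 - 44*u - 48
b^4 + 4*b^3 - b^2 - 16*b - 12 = (b - 2)*(b + 1)*(b + 2)*(b + 3)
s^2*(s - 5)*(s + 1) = s^4 - 4*s^3 - 5*s^2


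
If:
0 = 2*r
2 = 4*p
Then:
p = 1/2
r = 0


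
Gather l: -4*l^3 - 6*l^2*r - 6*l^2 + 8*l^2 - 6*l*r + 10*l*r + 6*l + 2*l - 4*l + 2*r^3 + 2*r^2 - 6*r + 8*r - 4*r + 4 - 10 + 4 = -4*l^3 + l^2*(2 - 6*r) + l*(4*r + 4) + 2*r^3 + 2*r^2 - 2*r - 2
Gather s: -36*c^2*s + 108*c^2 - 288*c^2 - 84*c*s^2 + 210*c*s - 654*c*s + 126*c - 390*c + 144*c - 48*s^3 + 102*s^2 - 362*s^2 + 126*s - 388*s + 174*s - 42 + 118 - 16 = -180*c^2 - 120*c - 48*s^3 + s^2*(-84*c - 260) + s*(-36*c^2 - 444*c - 88) + 60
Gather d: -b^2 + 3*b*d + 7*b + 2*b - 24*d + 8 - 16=-b^2 + 9*b + d*(3*b - 24) - 8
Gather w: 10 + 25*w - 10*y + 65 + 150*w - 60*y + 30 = 175*w - 70*y + 105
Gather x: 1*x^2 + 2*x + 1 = x^2 + 2*x + 1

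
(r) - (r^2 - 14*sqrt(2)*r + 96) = -r^2 + r + 14*sqrt(2)*r - 96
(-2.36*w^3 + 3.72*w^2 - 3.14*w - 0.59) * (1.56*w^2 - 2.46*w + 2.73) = -3.6816*w^5 + 11.6088*w^4 - 20.4924*w^3 + 16.9596*w^2 - 7.1208*w - 1.6107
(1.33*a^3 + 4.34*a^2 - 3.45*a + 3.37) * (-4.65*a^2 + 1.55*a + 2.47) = -6.1845*a^5 - 18.1195*a^4 + 26.0546*a^3 - 10.2982*a^2 - 3.298*a + 8.3239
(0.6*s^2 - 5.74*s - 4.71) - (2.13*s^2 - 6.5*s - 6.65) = -1.53*s^2 + 0.76*s + 1.94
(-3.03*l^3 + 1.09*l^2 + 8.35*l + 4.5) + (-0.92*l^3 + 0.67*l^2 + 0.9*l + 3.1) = -3.95*l^3 + 1.76*l^2 + 9.25*l + 7.6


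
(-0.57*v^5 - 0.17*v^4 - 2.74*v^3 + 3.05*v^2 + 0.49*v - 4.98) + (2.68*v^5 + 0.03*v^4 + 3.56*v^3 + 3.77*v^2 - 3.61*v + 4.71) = 2.11*v^5 - 0.14*v^4 + 0.82*v^3 + 6.82*v^2 - 3.12*v - 0.27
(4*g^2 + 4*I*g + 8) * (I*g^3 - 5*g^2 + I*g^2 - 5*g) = 4*I*g^5 - 24*g^4 + 4*I*g^4 - 24*g^3 - 12*I*g^3 - 40*g^2 - 12*I*g^2 - 40*g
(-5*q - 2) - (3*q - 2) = -8*q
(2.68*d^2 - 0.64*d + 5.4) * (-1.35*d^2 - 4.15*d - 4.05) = -3.618*d^4 - 10.258*d^3 - 15.488*d^2 - 19.818*d - 21.87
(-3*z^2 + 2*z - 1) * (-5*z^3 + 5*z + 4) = 15*z^5 - 10*z^4 - 10*z^3 - 2*z^2 + 3*z - 4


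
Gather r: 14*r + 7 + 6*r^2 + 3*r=6*r^2 + 17*r + 7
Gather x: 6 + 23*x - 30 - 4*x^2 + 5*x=-4*x^2 + 28*x - 24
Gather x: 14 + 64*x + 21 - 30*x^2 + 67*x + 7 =-30*x^2 + 131*x + 42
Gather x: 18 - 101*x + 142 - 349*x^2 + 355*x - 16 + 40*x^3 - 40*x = 40*x^3 - 349*x^2 + 214*x + 144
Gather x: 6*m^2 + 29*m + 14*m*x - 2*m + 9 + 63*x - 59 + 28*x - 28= 6*m^2 + 27*m + x*(14*m + 91) - 78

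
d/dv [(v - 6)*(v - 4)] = 2*v - 10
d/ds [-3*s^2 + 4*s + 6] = 4 - 6*s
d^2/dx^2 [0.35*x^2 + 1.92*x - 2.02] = 0.700000000000000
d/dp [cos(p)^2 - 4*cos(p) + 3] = 2*(2 - cos(p))*sin(p)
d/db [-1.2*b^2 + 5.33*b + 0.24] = 5.33 - 2.4*b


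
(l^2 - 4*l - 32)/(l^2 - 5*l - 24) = (l + 4)/(l + 3)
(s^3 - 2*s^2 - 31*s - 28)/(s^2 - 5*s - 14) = (s^2 + 5*s + 4)/(s + 2)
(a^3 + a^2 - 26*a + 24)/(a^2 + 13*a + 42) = (a^2 - 5*a + 4)/(a + 7)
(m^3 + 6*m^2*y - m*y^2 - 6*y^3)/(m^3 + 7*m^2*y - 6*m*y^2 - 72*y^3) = (-m^2 + y^2)/(-m^2 - m*y + 12*y^2)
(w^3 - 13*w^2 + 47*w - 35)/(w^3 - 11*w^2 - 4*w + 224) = (w^2 - 6*w + 5)/(w^2 - 4*w - 32)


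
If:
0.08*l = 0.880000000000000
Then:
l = 11.00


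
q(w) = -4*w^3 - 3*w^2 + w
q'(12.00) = -1799.00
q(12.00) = -7332.00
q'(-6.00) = -395.00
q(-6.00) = 750.00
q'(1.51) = -35.42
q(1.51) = -19.10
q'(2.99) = -124.22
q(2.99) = -130.75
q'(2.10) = -64.52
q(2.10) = -48.17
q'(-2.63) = -66.22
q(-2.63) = 49.39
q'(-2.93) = -84.44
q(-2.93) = 71.93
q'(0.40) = -3.32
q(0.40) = -0.34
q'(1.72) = -44.82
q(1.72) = -27.51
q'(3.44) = -161.64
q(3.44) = -194.89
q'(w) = -12*w^2 - 6*w + 1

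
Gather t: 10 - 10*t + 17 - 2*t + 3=30 - 12*t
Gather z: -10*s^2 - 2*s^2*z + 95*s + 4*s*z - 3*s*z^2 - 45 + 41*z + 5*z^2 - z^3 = -10*s^2 + 95*s - z^3 + z^2*(5 - 3*s) + z*(-2*s^2 + 4*s + 41) - 45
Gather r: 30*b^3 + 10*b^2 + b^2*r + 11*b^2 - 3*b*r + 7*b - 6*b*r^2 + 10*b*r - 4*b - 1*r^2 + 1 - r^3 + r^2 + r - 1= 30*b^3 + 21*b^2 - 6*b*r^2 + 3*b - r^3 + r*(b^2 + 7*b + 1)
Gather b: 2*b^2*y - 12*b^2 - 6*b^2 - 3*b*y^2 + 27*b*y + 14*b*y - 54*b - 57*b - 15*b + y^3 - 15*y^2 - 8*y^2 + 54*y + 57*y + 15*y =b^2*(2*y - 18) + b*(-3*y^2 + 41*y - 126) + y^3 - 23*y^2 + 126*y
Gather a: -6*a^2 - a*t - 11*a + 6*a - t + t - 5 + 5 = -6*a^2 + a*(-t - 5)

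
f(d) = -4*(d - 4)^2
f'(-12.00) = 128.00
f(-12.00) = -1024.00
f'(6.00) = -16.00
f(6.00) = -16.00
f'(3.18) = 6.56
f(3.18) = -2.69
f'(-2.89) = 55.12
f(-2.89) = -189.89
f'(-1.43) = 43.44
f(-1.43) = -117.94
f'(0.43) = 28.56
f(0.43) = -50.98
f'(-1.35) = 42.80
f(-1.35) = -114.49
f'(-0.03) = 32.24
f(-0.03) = -64.96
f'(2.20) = 14.40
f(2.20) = -12.96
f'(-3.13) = 57.04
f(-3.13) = -203.35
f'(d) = 32 - 8*d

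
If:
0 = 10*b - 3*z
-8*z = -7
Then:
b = 21/80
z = 7/8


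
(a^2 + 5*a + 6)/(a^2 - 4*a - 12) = (a + 3)/(a - 6)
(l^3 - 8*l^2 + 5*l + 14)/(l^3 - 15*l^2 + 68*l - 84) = (l + 1)/(l - 6)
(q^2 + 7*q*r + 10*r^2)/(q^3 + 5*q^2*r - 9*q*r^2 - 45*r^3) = (q + 2*r)/(q^2 - 9*r^2)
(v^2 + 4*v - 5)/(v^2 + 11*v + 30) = (v - 1)/(v + 6)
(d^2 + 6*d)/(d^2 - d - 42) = d/(d - 7)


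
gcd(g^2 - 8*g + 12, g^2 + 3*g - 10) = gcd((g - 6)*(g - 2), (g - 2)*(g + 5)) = g - 2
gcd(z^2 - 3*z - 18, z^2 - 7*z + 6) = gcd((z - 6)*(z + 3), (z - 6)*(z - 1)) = z - 6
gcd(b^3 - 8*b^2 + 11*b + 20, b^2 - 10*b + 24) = b - 4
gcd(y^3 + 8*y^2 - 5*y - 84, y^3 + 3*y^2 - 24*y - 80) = y + 4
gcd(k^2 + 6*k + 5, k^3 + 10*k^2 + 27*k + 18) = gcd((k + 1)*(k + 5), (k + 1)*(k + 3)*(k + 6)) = k + 1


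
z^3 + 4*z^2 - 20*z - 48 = (z - 4)*(z + 2)*(z + 6)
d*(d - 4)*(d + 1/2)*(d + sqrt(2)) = d^4 - 7*d^3/2 + sqrt(2)*d^3 - 7*sqrt(2)*d^2/2 - 2*d^2 - 2*sqrt(2)*d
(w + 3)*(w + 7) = w^2 + 10*w + 21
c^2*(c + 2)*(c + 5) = c^4 + 7*c^3 + 10*c^2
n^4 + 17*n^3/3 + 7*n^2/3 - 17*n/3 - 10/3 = (n - 1)*(n + 2/3)*(n + 1)*(n + 5)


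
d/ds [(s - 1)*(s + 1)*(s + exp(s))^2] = (s + exp(s))*(2*(s - 1)*(s + 1)*(exp(s) + 1) + (s - 1)*(s + exp(s)) + (s + 1)*(s + exp(s)))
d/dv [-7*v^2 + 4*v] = 4 - 14*v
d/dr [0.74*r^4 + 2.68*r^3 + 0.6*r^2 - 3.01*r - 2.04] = 2.96*r^3 + 8.04*r^2 + 1.2*r - 3.01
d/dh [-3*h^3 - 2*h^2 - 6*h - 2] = -9*h^2 - 4*h - 6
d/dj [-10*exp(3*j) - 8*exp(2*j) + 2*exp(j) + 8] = (-30*exp(2*j) - 16*exp(j) + 2)*exp(j)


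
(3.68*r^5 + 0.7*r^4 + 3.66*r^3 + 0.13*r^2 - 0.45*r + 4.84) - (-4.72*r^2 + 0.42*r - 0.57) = 3.68*r^5 + 0.7*r^4 + 3.66*r^3 + 4.85*r^2 - 0.87*r + 5.41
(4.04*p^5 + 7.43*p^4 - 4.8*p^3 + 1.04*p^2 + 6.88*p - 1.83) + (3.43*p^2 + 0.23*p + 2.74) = 4.04*p^5 + 7.43*p^4 - 4.8*p^3 + 4.47*p^2 + 7.11*p + 0.91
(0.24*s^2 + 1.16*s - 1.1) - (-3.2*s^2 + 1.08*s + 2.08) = 3.44*s^2 + 0.0799999999999998*s - 3.18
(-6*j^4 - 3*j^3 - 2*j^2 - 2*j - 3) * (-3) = 18*j^4 + 9*j^3 + 6*j^2 + 6*j + 9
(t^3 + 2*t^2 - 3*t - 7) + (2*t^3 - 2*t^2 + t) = 3*t^3 - 2*t - 7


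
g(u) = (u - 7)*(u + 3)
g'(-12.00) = -28.00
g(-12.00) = 171.00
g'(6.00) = 8.00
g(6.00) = -9.00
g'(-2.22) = -8.44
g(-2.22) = -7.19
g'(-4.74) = -13.48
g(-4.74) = 20.43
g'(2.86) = 1.72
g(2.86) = -24.26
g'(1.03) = -1.94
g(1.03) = -24.06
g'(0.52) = -2.96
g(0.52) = -22.81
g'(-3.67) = -11.34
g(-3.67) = 7.15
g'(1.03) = -1.94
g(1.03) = -24.06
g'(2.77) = 1.54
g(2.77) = -24.41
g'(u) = 2*u - 4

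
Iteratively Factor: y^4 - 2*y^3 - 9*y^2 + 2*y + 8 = (y - 1)*(y^3 - y^2 - 10*y - 8) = (y - 4)*(y - 1)*(y^2 + 3*y + 2) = (y - 4)*(y - 1)*(y + 1)*(y + 2)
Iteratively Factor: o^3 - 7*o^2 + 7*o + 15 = (o + 1)*(o^2 - 8*o + 15) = (o - 3)*(o + 1)*(o - 5)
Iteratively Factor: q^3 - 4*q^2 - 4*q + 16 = (q - 4)*(q^2 - 4) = (q - 4)*(q + 2)*(q - 2)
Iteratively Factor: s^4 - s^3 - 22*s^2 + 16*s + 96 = (s - 4)*(s^3 + 3*s^2 - 10*s - 24) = (s - 4)*(s + 2)*(s^2 + s - 12) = (s - 4)*(s + 2)*(s + 4)*(s - 3)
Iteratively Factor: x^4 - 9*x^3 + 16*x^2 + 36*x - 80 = (x - 2)*(x^3 - 7*x^2 + 2*x + 40) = (x - 4)*(x - 2)*(x^2 - 3*x - 10) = (x - 5)*(x - 4)*(x - 2)*(x + 2)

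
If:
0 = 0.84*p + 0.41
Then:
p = -0.49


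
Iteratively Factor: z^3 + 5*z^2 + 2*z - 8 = (z + 4)*(z^2 + z - 2) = (z + 2)*(z + 4)*(z - 1)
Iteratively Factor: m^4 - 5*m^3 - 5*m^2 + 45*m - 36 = (m + 3)*(m^3 - 8*m^2 + 19*m - 12) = (m - 1)*(m + 3)*(m^2 - 7*m + 12) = (m - 3)*(m - 1)*(m + 3)*(m - 4)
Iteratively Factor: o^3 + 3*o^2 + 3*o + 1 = (o + 1)*(o^2 + 2*o + 1) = (o + 1)^2*(o + 1)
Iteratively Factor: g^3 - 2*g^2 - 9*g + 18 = (g + 3)*(g^2 - 5*g + 6) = (g - 3)*(g + 3)*(g - 2)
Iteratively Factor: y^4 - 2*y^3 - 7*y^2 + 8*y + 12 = (y + 1)*(y^3 - 3*y^2 - 4*y + 12) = (y + 1)*(y + 2)*(y^2 - 5*y + 6) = (y - 3)*(y + 1)*(y + 2)*(y - 2)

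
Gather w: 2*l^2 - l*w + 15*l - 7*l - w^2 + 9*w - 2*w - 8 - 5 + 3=2*l^2 + 8*l - w^2 + w*(7 - l) - 10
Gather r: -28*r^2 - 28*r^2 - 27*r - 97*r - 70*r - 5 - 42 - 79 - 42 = -56*r^2 - 194*r - 168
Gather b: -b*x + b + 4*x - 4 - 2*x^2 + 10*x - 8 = b*(1 - x) - 2*x^2 + 14*x - 12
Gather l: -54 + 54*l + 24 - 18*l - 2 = 36*l - 32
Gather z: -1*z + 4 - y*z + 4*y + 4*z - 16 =4*y + z*(3 - y) - 12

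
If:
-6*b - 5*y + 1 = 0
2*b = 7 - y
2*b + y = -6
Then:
No Solution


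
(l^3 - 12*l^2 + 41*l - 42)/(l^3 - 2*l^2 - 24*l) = (-l^3 + 12*l^2 - 41*l + 42)/(l*(-l^2 + 2*l + 24))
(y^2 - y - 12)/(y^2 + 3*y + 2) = (y^2 - y - 12)/(y^2 + 3*y + 2)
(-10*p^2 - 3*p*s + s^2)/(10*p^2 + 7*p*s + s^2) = (-5*p + s)/(5*p + s)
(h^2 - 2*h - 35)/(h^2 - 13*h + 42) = (h + 5)/(h - 6)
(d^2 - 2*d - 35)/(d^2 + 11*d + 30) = (d - 7)/(d + 6)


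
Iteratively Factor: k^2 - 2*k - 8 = (k - 4)*(k + 2)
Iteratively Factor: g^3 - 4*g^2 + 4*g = (g - 2)*(g^2 - 2*g) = (g - 2)^2*(g)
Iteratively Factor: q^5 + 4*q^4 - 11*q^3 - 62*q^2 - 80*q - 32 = (q + 4)*(q^4 - 11*q^2 - 18*q - 8) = (q + 1)*(q + 4)*(q^3 - q^2 - 10*q - 8) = (q + 1)*(q + 2)*(q + 4)*(q^2 - 3*q - 4) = (q + 1)^2*(q + 2)*(q + 4)*(q - 4)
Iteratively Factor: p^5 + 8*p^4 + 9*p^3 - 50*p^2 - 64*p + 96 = (p + 4)*(p^4 + 4*p^3 - 7*p^2 - 22*p + 24) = (p + 4)^2*(p^3 - 7*p + 6) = (p - 2)*(p + 4)^2*(p^2 + 2*p - 3) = (p - 2)*(p + 3)*(p + 4)^2*(p - 1)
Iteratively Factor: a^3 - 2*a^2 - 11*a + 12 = (a + 3)*(a^2 - 5*a + 4) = (a - 1)*(a + 3)*(a - 4)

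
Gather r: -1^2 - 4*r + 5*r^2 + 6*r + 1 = 5*r^2 + 2*r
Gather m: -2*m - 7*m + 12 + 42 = 54 - 9*m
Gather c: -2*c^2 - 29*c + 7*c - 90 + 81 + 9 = -2*c^2 - 22*c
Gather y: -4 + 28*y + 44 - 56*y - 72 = -28*y - 32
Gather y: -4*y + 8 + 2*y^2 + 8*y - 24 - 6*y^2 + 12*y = -4*y^2 + 16*y - 16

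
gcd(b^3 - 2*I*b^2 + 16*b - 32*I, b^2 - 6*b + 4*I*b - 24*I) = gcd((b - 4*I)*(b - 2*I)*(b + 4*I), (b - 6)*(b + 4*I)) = b + 4*I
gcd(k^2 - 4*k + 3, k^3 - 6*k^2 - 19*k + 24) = k - 1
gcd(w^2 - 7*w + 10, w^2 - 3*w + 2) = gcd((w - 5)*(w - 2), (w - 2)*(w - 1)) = w - 2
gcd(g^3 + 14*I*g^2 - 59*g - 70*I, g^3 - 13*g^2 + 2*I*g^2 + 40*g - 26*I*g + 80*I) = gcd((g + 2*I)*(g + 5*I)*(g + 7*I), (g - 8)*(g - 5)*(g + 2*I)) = g + 2*I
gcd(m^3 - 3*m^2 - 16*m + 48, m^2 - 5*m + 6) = m - 3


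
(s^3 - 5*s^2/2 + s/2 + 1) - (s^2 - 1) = s^3 - 7*s^2/2 + s/2 + 2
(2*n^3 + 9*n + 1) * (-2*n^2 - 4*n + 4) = -4*n^5 - 8*n^4 - 10*n^3 - 38*n^2 + 32*n + 4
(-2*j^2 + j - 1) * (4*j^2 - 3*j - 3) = -8*j^4 + 10*j^3 - j^2 + 3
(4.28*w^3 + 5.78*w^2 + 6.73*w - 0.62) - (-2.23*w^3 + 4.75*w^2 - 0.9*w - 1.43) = 6.51*w^3 + 1.03*w^2 + 7.63*w + 0.81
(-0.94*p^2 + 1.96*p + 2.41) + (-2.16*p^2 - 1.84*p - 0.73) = -3.1*p^2 + 0.12*p + 1.68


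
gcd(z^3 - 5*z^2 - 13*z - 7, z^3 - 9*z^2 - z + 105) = z - 7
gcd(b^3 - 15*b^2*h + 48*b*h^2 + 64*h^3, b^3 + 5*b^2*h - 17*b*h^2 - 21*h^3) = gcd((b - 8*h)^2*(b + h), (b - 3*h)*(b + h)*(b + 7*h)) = b + h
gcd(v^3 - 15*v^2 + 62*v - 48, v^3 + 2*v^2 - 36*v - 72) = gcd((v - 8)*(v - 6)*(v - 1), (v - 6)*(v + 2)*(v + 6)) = v - 6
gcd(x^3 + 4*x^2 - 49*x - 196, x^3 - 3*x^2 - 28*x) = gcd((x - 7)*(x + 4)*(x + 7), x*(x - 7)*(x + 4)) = x^2 - 3*x - 28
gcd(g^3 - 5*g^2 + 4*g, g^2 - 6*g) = g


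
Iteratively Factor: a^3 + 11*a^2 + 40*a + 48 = (a + 4)*(a^2 + 7*a + 12) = (a + 3)*(a + 4)*(a + 4)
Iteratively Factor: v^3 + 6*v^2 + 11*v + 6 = (v + 3)*(v^2 + 3*v + 2) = (v + 2)*(v + 3)*(v + 1)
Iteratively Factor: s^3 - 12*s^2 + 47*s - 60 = (s - 5)*(s^2 - 7*s + 12) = (s - 5)*(s - 3)*(s - 4)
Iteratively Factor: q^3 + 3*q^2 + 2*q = (q + 1)*(q^2 + 2*q) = q*(q + 1)*(q + 2)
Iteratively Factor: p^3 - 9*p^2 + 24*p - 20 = (p - 2)*(p^2 - 7*p + 10) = (p - 2)^2*(p - 5)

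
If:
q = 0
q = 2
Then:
No Solution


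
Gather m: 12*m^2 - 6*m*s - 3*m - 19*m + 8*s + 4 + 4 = 12*m^2 + m*(-6*s - 22) + 8*s + 8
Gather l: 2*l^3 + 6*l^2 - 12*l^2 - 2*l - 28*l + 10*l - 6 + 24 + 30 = 2*l^3 - 6*l^2 - 20*l + 48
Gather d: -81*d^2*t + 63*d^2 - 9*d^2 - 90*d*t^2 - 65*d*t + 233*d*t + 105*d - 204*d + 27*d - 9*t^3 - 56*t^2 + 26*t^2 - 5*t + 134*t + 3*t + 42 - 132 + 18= d^2*(54 - 81*t) + d*(-90*t^2 + 168*t - 72) - 9*t^3 - 30*t^2 + 132*t - 72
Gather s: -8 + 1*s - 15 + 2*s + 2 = 3*s - 21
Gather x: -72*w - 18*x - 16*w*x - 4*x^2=-72*w - 4*x^2 + x*(-16*w - 18)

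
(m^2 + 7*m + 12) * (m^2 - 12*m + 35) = m^4 - 5*m^3 - 37*m^2 + 101*m + 420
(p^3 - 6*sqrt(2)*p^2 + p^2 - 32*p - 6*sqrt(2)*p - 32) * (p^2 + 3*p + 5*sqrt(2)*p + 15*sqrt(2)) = p^5 - sqrt(2)*p^4 + 4*p^4 - 89*p^3 - 4*sqrt(2)*p^3 - 368*p^2 - 163*sqrt(2)*p^2 - 640*sqrt(2)*p - 276*p - 480*sqrt(2)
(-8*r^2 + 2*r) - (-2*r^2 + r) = -6*r^2 + r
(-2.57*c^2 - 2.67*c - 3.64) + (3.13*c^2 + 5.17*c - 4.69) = 0.56*c^2 + 2.5*c - 8.33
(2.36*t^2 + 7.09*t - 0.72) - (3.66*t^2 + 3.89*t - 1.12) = -1.3*t^2 + 3.2*t + 0.4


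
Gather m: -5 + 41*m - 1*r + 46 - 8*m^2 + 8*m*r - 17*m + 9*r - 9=-8*m^2 + m*(8*r + 24) + 8*r + 32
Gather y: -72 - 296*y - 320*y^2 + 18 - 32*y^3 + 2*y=-32*y^3 - 320*y^2 - 294*y - 54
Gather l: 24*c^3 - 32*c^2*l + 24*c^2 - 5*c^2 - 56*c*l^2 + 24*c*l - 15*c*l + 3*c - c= 24*c^3 + 19*c^2 - 56*c*l^2 + 2*c + l*(-32*c^2 + 9*c)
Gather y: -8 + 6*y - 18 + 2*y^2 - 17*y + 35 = 2*y^2 - 11*y + 9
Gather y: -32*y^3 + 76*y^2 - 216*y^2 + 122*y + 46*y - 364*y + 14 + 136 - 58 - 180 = -32*y^3 - 140*y^2 - 196*y - 88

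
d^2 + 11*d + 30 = (d + 5)*(d + 6)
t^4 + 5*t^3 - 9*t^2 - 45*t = t*(t - 3)*(t + 3)*(t + 5)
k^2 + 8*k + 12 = (k + 2)*(k + 6)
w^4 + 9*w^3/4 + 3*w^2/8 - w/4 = w*(w - 1/4)*(w + 1/2)*(w + 2)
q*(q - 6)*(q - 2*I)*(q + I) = q^4 - 6*q^3 - I*q^3 + 2*q^2 + 6*I*q^2 - 12*q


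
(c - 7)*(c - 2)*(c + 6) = c^3 - 3*c^2 - 40*c + 84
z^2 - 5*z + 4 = (z - 4)*(z - 1)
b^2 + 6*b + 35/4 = (b + 5/2)*(b + 7/2)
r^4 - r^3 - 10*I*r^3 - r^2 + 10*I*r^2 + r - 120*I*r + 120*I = (r - 1)*(r - 8*I)*(r - 5*I)*(r + 3*I)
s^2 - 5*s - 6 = (s - 6)*(s + 1)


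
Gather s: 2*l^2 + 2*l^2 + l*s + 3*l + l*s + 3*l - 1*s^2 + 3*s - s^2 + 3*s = 4*l^2 + 6*l - 2*s^2 + s*(2*l + 6)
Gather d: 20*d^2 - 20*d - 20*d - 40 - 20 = 20*d^2 - 40*d - 60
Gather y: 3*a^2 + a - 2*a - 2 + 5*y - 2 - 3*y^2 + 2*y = 3*a^2 - a - 3*y^2 + 7*y - 4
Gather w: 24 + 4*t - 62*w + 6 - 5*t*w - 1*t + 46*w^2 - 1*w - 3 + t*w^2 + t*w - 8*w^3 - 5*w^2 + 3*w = 3*t - 8*w^3 + w^2*(t + 41) + w*(-4*t - 60) + 27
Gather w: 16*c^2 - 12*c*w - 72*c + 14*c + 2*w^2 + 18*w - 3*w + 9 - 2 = 16*c^2 - 58*c + 2*w^2 + w*(15 - 12*c) + 7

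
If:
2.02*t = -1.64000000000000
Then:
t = -0.81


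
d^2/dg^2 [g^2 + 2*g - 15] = 2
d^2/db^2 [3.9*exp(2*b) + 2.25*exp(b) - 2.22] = (15.6*exp(b) + 2.25)*exp(b)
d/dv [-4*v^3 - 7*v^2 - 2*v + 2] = -12*v^2 - 14*v - 2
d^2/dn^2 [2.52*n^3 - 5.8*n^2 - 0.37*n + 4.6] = 15.12*n - 11.6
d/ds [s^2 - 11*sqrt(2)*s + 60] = 2*s - 11*sqrt(2)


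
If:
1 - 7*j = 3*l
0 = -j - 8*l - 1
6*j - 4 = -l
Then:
No Solution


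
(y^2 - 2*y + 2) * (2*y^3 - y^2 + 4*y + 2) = 2*y^5 - 5*y^4 + 10*y^3 - 8*y^2 + 4*y + 4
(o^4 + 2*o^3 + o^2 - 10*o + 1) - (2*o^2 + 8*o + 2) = o^4 + 2*o^3 - o^2 - 18*o - 1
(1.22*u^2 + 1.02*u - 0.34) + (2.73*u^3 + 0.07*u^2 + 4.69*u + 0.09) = 2.73*u^3 + 1.29*u^2 + 5.71*u - 0.25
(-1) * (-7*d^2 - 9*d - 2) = 7*d^2 + 9*d + 2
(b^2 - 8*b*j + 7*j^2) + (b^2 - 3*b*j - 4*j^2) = 2*b^2 - 11*b*j + 3*j^2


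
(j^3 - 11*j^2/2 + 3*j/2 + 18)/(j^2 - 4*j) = j - 3/2 - 9/(2*j)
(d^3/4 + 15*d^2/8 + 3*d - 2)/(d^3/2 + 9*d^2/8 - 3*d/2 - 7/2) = (2*d^3 + 15*d^2 + 24*d - 16)/(4*d^3 + 9*d^2 - 12*d - 28)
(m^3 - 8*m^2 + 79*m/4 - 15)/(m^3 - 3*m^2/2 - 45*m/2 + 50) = (m - 3/2)/(m + 5)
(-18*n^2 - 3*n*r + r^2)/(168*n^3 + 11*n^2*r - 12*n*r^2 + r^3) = (-6*n + r)/(56*n^2 - 15*n*r + r^2)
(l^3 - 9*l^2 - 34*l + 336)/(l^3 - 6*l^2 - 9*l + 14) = (l^2 - 2*l - 48)/(l^2 + l - 2)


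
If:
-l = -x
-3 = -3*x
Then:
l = 1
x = 1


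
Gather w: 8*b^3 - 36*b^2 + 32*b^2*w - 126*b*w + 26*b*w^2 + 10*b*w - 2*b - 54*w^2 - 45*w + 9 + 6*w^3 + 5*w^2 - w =8*b^3 - 36*b^2 - 2*b + 6*w^3 + w^2*(26*b - 49) + w*(32*b^2 - 116*b - 46) + 9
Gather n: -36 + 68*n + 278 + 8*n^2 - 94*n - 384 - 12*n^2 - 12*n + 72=-4*n^2 - 38*n - 70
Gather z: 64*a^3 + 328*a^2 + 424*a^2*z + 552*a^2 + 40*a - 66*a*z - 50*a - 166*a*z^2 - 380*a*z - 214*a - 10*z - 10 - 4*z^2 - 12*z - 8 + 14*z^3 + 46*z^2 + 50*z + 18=64*a^3 + 880*a^2 - 224*a + 14*z^3 + z^2*(42 - 166*a) + z*(424*a^2 - 446*a + 28)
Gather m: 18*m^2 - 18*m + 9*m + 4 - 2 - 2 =18*m^2 - 9*m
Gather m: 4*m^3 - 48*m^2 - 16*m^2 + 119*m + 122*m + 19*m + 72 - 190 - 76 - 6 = 4*m^3 - 64*m^2 + 260*m - 200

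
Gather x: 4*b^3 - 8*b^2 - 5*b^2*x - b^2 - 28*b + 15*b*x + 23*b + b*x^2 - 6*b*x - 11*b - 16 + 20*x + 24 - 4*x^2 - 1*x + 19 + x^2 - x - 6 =4*b^3 - 9*b^2 - 16*b + x^2*(b - 3) + x*(-5*b^2 + 9*b + 18) + 21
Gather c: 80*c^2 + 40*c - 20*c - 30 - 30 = 80*c^2 + 20*c - 60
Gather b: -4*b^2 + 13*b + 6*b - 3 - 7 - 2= -4*b^2 + 19*b - 12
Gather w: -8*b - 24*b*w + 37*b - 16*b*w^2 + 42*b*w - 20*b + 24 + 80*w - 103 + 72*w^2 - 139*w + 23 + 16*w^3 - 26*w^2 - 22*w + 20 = 9*b + 16*w^3 + w^2*(46 - 16*b) + w*(18*b - 81) - 36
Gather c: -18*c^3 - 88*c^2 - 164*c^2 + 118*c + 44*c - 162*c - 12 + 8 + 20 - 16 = -18*c^3 - 252*c^2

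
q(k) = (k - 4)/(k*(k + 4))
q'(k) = -(k - 4)/(k*(k + 4)^2) + 1/(k*(k + 4)) - (k - 4)/(k^2*(k + 4))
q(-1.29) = 1.51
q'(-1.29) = 0.33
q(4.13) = 0.00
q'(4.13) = 0.03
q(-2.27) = 1.60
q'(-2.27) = -0.47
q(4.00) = 0.00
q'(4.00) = 0.03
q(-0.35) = 3.41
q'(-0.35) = 8.01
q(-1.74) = 1.46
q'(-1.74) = -0.06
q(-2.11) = 1.53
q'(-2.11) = -0.34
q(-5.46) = -1.19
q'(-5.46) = -0.90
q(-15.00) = -0.12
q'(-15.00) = -0.01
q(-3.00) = 2.33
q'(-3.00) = -1.89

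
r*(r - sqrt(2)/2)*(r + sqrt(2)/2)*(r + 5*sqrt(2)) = r^4 + 5*sqrt(2)*r^3 - r^2/2 - 5*sqrt(2)*r/2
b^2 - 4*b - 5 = (b - 5)*(b + 1)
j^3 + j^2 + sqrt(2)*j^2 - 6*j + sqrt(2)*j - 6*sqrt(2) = (j - 2)*(j + 3)*(j + sqrt(2))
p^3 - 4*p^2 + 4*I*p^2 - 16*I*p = p*(p - 4)*(p + 4*I)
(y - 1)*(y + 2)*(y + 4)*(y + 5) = y^4 + 10*y^3 + 27*y^2 + 2*y - 40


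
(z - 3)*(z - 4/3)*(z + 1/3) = z^3 - 4*z^2 + 23*z/9 + 4/3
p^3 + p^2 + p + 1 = (p + 1)*(p - I)*(p + I)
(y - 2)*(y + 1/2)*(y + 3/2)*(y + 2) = y^4 + 2*y^3 - 13*y^2/4 - 8*y - 3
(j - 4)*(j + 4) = j^2 - 16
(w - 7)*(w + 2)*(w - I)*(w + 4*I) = w^4 - 5*w^3 + 3*I*w^3 - 10*w^2 - 15*I*w^2 - 20*w - 42*I*w - 56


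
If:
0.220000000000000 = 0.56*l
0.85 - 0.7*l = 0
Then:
No Solution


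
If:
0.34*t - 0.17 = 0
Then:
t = 0.50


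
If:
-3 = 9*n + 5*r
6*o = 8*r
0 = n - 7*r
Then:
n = -21/68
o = -1/17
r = -3/68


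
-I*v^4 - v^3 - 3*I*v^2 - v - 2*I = (v - 2*I)*(v - I)*(v + I)*(-I*v + 1)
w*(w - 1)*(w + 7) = w^3 + 6*w^2 - 7*w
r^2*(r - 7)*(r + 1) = r^4 - 6*r^3 - 7*r^2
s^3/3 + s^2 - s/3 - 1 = (s/3 + 1)*(s - 1)*(s + 1)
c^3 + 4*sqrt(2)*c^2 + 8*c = c*(c + 2*sqrt(2))^2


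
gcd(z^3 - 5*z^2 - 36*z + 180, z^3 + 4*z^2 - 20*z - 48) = z + 6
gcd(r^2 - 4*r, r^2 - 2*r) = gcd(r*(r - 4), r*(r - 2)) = r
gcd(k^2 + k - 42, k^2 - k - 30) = k - 6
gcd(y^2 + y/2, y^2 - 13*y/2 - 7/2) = y + 1/2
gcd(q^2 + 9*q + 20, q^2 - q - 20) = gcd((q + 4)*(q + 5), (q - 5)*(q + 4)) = q + 4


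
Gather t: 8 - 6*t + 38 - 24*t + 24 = 70 - 30*t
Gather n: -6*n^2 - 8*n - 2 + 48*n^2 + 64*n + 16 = 42*n^2 + 56*n + 14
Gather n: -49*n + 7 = 7 - 49*n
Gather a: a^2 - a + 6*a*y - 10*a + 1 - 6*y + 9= a^2 + a*(6*y - 11) - 6*y + 10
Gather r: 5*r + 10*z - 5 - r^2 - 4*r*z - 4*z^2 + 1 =-r^2 + r*(5 - 4*z) - 4*z^2 + 10*z - 4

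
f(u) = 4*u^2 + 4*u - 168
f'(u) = 8*u + 4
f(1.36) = -155.16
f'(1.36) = 14.88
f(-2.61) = -151.19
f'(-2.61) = -16.88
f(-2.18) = -157.71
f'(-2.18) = -13.44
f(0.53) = -164.76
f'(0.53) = 8.24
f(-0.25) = -168.75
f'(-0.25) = 2.00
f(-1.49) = -165.08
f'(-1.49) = -7.92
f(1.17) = -157.84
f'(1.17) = 13.36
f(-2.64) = -150.68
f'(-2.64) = -17.12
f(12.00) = 456.00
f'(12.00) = 100.00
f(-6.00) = -48.00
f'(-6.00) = -44.00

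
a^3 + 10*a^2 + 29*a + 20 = (a + 1)*(a + 4)*(a + 5)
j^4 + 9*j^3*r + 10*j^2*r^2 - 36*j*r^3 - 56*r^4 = (j - 2*r)*(j + 2*r)^2*(j + 7*r)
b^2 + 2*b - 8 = (b - 2)*(b + 4)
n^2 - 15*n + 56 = (n - 8)*(n - 7)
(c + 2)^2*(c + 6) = c^3 + 10*c^2 + 28*c + 24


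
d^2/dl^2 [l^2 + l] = 2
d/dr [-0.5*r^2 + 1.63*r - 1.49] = 1.63 - 1.0*r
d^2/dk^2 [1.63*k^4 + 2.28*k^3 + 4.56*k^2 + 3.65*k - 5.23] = 19.56*k^2 + 13.68*k + 9.12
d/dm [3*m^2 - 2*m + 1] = 6*m - 2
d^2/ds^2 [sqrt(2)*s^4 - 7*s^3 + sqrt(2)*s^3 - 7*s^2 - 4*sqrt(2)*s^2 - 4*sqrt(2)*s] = 12*sqrt(2)*s^2 - 42*s + 6*sqrt(2)*s - 14 - 8*sqrt(2)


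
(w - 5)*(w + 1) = w^2 - 4*w - 5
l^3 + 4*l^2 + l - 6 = (l - 1)*(l + 2)*(l + 3)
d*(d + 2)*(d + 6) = d^3 + 8*d^2 + 12*d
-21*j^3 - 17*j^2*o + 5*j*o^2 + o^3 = (-3*j + o)*(j + o)*(7*j + o)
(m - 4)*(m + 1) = m^2 - 3*m - 4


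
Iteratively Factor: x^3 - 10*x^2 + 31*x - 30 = (x - 5)*(x^2 - 5*x + 6) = (x - 5)*(x - 2)*(x - 3)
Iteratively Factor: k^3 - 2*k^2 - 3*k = (k + 1)*(k^2 - 3*k) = (k - 3)*(k + 1)*(k)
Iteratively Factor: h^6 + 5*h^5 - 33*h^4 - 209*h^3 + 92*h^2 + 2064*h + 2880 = (h - 5)*(h^5 + 10*h^4 + 17*h^3 - 124*h^2 - 528*h - 576) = (h - 5)*(h - 4)*(h^4 + 14*h^3 + 73*h^2 + 168*h + 144) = (h - 5)*(h - 4)*(h + 4)*(h^3 + 10*h^2 + 33*h + 36) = (h - 5)*(h - 4)*(h + 3)*(h + 4)*(h^2 + 7*h + 12) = (h - 5)*(h - 4)*(h + 3)*(h + 4)^2*(h + 3)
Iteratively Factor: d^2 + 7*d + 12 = (d + 4)*(d + 3)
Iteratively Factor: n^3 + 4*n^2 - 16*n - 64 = (n + 4)*(n^2 - 16) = (n - 4)*(n + 4)*(n + 4)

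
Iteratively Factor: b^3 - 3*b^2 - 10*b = (b)*(b^2 - 3*b - 10) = b*(b - 5)*(b + 2)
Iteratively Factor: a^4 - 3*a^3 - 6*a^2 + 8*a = (a + 2)*(a^3 - 5*a^2 + 4*a) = a*(a + 2)*(a^2 - 5*a + 4) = a*(a - 4)*(a + 2)*(a - 1)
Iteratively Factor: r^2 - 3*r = (r)*(r - 3)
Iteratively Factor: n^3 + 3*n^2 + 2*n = (n + 2)*(n^2 + n) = n*(n + 2)*(n + 1)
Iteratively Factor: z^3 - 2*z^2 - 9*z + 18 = (z - 3)*(z^2 + z - 6) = (z - 3)*(z + 3)*(z - 2)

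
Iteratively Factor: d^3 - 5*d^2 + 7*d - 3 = (d - 1)*(d^2 - 4*d + 3) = (d - 3)*(d - 1)*(d - 1)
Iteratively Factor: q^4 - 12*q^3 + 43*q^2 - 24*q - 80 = (q - 4)*(q^3 - 8*q^2 + 11*q + 20) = (q - 5)*(q - 4)*(q^2 - 3*q - 4) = (q - 5)*(q - 4)^2*(q + 1)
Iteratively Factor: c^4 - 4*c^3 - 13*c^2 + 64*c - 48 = (c - 3)*(c^3 - c^2 - 16*c + 16) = (c - 4)*(c - 3)*(c^2 + 3*c - 4) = (c - 4)*(c - 3)*(c - 1)*(c + 4)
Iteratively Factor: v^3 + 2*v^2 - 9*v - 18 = (v - 3)*(v^2 + 5*v + 6) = (v - 3)*(v + 3)*(v + 2)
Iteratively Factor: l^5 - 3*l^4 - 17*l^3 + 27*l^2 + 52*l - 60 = (l + 3)*(l^4 - 6*l^3 + l^2 + 24*l - 20) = (l - 2)*(l + 3)*(l^3 - 4*l^2 - 7*l + 10) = (l - 2)*(l + 2)*(l + 3)*(l^2 - 6*l + 5) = (l - 5)*(l - 2)*(l + 2)*(l + 3)*(l - 1)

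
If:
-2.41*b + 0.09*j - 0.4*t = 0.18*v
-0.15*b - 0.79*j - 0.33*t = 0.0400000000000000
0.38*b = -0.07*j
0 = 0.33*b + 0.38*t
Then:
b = 0.01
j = -0.05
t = -0.01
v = -0.13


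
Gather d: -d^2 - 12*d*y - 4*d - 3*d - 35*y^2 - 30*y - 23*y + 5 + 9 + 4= -d^2 + d*(-12*y - 7) - 35*y^2 - 53*y + 18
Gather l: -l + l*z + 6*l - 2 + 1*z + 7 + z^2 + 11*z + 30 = l*(z + 5) + z^2 + 12*z + 35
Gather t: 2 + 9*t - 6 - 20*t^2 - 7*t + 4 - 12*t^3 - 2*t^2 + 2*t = -12*t^3 - 22*t^2 + 4*t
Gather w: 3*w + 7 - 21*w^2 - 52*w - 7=-21*w^2 - 49*w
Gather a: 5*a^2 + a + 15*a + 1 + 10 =5*a^2 + 16*a + 11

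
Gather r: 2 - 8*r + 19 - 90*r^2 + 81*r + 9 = -90*r^2 + 73*r + 30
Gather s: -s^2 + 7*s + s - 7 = -s^2 + 8*s - 7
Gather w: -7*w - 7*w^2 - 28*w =-7*w^2 - 35*w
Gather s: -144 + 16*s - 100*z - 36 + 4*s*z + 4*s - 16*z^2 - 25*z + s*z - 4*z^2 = s*(5*z + 20) - 20*z^2 - 125*z - 180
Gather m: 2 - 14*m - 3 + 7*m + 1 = -7*m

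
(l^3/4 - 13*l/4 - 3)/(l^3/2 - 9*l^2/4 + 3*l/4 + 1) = (l^2 + 4*l + 3)/(2*l^2 - l - 1)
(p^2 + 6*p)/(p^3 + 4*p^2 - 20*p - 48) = p/(p^2 - 2*p - 8)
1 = 1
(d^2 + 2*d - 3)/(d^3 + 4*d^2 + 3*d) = (d - 1)/(d*(d + 1))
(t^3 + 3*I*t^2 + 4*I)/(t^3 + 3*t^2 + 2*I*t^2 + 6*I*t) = (t^2 + I*t + 2)/(t*(t + 3))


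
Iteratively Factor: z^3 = (z)*(z^2) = z^2*(z)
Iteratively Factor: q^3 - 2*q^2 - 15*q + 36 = (q - 3)*(q^2 + q - 12) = (q - 3)*(q + 4)*(q - 3)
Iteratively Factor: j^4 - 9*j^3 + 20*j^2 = (j)*(j^3 - 9*j^2 + 20*j) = j*(j - 4)*(j^2 - 5*j) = j^2*(j - 4)*(j - 5)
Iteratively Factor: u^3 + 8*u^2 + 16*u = (u + 4)*(u^2 + 4*u) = (u + 4)^2*(u)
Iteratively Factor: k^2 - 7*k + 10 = (k - 2)*(k - 5)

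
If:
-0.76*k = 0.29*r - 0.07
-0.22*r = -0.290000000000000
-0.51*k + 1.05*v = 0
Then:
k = -0.41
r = 1.32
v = -0.20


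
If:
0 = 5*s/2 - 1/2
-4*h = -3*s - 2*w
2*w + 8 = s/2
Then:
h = -73/40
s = 1/5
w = -79/20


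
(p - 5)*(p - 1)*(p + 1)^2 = p^4 - 4*p^3 - 6*p^2 + 4*p + 5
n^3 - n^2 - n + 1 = (n - 1)^2*(n + 1)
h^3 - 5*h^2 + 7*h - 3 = (h - 3)*(h - 1)^2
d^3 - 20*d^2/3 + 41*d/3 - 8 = (d - 3)*(d - 8/3)*(d - 1)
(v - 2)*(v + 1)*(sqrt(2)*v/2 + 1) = sqrt(2)*v^3/2 - sqrt(2)*v^2/2 + v^2 - sqrt(2)*v - v - 2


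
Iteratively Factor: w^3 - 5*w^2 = (w)*(w^2 - 5*w) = w^2*(w - 5)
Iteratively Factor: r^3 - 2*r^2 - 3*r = (r)*(r^2 - 2*r - 3) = r*(r + 1)*(r - 3)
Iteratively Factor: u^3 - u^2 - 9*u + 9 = (u - 1)*(u^2 - 9) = (u - 3)*(u - 1)*(u + 3)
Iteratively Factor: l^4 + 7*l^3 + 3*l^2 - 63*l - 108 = (l + 4)*(l^3 + 3*l^2 - 9*l - 27) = (l - 3)*(l + 4)*(l^2 + 6*l + 9) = (l - 3)*(l + 3)*(l + 4)*(l + 3)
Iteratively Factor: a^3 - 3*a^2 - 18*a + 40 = (a - 5)*(a^2 + 2*a - 8) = (a - 5)*(a + 4)*(a - 2)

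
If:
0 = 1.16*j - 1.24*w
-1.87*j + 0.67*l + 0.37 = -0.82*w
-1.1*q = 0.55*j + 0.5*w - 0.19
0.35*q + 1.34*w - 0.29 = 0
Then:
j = 0.25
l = -0.15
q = -0.06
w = 0.23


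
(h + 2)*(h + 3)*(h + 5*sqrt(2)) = h^3 + 5*h^2 + 5*sqrt(2)*h^2 + 6*h + 25*sqrt(2)*h + 30*sqrt(2)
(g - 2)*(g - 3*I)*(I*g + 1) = I*g^3 + 4*g^2 - 2*I*g^2 - 8*g - 3*I*g + 6*I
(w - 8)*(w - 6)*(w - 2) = w^3 - 16*w^2 + 76*w - 96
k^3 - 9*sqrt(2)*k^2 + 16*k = k*(k - 8*sqrt(2))*(k - sqrt(2))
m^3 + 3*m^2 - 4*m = m*(m - 1)*(m + 4)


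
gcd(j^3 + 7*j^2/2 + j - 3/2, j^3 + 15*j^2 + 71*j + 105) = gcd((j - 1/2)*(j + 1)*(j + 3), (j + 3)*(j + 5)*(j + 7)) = j + 3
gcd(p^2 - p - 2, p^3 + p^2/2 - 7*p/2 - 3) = p^2 - p - 2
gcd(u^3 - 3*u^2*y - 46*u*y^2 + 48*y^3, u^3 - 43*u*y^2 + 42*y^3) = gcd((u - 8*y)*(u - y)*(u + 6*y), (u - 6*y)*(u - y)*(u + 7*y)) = -u + y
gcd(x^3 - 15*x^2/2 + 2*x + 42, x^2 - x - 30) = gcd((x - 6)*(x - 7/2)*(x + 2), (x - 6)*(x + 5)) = x - 6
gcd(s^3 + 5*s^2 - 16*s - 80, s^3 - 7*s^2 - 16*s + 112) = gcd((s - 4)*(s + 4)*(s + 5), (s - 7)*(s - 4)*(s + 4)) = s^2 - 16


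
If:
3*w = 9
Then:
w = 3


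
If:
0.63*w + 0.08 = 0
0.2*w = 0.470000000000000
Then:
No Solution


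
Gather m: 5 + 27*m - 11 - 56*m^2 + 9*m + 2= -56*m^2 + 36*m - 4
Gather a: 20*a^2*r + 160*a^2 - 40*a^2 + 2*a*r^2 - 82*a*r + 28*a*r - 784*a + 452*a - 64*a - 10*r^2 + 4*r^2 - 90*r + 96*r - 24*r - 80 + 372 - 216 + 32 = a^2*(20*r + 120) + a*(2*r^2 - 54*r - 396) - 6*r^2 - 18*r + 108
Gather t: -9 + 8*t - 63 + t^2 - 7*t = t^2 + t - 72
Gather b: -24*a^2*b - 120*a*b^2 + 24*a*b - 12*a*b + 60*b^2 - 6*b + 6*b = b^2*(60 - 120*a) + b*(-24*a^2 + 12*a)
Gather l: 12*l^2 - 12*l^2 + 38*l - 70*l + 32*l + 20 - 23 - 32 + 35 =0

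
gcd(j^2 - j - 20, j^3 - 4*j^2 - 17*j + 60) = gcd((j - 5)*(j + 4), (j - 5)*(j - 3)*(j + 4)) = j^2 - j - 20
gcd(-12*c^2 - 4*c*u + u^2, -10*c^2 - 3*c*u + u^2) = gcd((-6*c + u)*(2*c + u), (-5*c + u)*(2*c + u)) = 2*c + u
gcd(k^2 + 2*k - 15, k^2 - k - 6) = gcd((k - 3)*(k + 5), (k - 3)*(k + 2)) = k - 3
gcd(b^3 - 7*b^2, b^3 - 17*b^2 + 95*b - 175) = b - 7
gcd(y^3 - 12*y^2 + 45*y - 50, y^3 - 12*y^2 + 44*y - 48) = y - 2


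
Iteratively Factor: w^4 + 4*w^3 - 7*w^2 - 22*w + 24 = (w - 2)*(w^3 + 6*w^2 + 5*w - 12) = (w - 2)*(w + 4)*(w^2 + 2*w - 3) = (w - 2)*(w + 3)*(w + 4)*(w - 1)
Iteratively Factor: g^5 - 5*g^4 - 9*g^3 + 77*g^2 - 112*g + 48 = (g - 3)*(g^4 - 2*g^3 - 15*g^2 + 32*g - 16) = (g - 4)*(g - 3)*(g^3 + 2*g^2 - 7*g + 4) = (g - 4)*(g - 3)*(g + 4)*(g^2 - 2*g + 1) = (g - 4)*(g - 3)*(g - 1)*(g + 4)*(g - 1)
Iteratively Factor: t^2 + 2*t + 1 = (t + 1)*(t + 1)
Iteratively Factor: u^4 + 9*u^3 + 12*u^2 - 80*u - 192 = (u + 4)*(u^3 + 5*u^2 - 8*u - 48) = (u + 4)^2*(u^2 + u - 12) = (u + 4)^3*(u - 3)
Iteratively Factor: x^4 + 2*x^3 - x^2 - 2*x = (x)*(x^3 + 2*x^2 - x - 2) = x*(x - 1)*(x^2 + 3*x + 2) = x*(x - 1)*(x + 1)*(x + 2)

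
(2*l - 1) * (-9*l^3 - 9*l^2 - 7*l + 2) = -18*l^4 - 9*l^3 - 5*l^2 + 11*l - 2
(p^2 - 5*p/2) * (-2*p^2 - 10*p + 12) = -2*p^4 - 5*p^3 + 37*p^2 - 30*p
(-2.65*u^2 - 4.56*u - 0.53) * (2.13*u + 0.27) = -5.6445*u^3 - 10.4283*u^2 - 2.3601*u - 0.1431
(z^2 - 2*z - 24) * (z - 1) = z^3 - 3*z^2 - 22*z + 24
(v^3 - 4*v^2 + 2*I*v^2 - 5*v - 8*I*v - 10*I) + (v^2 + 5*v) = v^3 - 3*v^2 + 2*I*v^2 - 8*I*v - 10*I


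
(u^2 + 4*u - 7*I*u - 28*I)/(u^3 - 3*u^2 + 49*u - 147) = (u + 4)/(u^2 + u*(-3 + 7*I) - 21*I)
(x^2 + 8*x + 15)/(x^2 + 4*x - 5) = (x + 3)/(x - 1)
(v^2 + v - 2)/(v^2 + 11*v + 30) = (v^2 + v - 2)/(v^2 + 11*v + 30)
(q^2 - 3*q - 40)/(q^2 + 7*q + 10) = (q - 8)/(q + 2)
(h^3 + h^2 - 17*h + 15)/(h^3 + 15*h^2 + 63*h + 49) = (h^3 + h^2 - 17*h + 15)/(h^3 + 15*h^2 + 63*h + 49)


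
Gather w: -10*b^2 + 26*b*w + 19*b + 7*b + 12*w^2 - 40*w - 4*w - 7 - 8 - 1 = -10*b^2 + 26*b + 12*w^2 + w*(26*b - 44) - 16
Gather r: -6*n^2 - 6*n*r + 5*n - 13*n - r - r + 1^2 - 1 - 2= -6*n^2 - 8*n + r*(-6*n - 2) - 2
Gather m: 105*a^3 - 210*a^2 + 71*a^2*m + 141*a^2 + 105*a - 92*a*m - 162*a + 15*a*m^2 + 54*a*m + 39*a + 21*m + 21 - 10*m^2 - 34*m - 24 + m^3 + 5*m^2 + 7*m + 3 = 105*a^3 - 69*a^2 - 18*a + m^3 + m^2*(15*a - 5) + m*(71*a^2 - 38*a - 6)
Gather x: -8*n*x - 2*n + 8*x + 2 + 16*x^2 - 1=-2*n + 16*x^2 + x*(8 - 8*n) + 1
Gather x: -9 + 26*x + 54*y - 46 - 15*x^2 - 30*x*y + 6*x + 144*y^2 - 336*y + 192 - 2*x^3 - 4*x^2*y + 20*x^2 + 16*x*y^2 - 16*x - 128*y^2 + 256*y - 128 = -2*x^3 + x^2*(5 - 4*y) + x*(16*y^2 - 30*y + 16) + 16*y^2 - 26*y + 9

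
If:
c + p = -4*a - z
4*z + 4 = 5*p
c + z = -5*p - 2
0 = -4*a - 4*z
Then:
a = 13/18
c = -43/18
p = 2/9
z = -13/18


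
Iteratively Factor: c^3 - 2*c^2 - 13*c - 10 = (c + 2)*(c^2 - 4*c - 5) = (c - 5)*(c + 2)*(c + 1)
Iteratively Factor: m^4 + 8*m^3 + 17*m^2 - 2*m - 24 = (m + 3)*(m^3 + 5*m^2 + 2*m - 8) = (m + 2)*(m + 3)*(m^2 + 3*m - 4) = (m + 2)*(m + 3)*(m + 4)*(m - 1)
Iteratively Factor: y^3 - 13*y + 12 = (y - 1)*(y^2 + y - 12) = (y - 3)*(y - 1)*(y + 4)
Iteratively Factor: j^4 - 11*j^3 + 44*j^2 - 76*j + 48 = (j - 4)*(j^3 - 7*j^2 + 16*j - 12) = (j - 4)*(j - 3)*(j^2 - 4*j + 4) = (j - 4)*(j - 3)*(j - 2)*(j - 2)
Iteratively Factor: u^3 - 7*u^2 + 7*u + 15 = (u - 3)*(u^2 - 4*u - 5) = (u - 5)*(u - 3)*(u + 1)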